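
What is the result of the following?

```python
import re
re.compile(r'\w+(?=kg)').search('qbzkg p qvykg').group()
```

'qbz'

Because the assertion is zero-width, the text it checks is not consumed and won't appear in the result.
The match spans [0:3] → 'qbz'.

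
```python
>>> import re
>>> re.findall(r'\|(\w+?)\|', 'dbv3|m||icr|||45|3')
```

Scanning left to right: at [4:7] match '|m|', group 1 = 'm'; at [7:12] match '|icr|', group 1 = 'icr'; at [13:17] match '|45|', group 1 = '45'.
One capturing group, so `findall` returns just the captured substring from each match — 3 in all.

['m', 'icr', '45']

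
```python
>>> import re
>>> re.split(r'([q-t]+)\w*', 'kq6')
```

['k', 'q', '']

The pattern matches one or more of a character in [q-t] (captured); then zero or more of a word character.
Because the pattern has a capturing group, `split` also inserts each captured text between the pieces.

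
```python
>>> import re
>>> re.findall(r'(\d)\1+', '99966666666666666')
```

['9', '6']

After group 1 captures some text, `\1` only succeeds where that same text appears again.
One capturing group, so `findall` returns just the captured substring from each match — 2 in all.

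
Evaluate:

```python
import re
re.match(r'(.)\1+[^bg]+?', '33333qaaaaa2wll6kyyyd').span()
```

`re.match` only tries the pattern at the start of the string.
The match spans [0:6] → '33333q'.

(0, 6)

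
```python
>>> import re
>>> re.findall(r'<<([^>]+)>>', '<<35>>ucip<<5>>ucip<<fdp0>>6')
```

['35', '5', 'fdp0']

Because there's exactly one group, `findall` drops the full match and keeps group 1 from each hit.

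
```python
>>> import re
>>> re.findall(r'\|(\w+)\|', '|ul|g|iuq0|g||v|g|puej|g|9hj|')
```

['ul', 'iuq0', 'v', 'puej', '9hj']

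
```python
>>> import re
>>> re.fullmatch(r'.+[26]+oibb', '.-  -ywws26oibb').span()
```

For `fullmatch`, every character of the input must be accounted for by the pattern.
The match spans [0:15] → '.-  -ywws26oibb'.

(0, 15)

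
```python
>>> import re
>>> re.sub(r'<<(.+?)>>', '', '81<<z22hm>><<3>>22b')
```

`sub` substitutes '' at each match site.

'8122b'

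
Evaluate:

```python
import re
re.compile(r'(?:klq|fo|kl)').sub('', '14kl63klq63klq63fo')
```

Alternation tries branches left to right and keeps the first one that lets the overall match succeed at that position.
Every occurrence is swapped for ''.

'14636363'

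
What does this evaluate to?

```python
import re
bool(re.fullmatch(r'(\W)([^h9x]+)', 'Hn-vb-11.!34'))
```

`re.fullmatch` is like wrapping the pattern in `^…$` (in single-line mode).
Here the string isn't matched end-to-end, so the call returns None, and `bool(None)` is False.

False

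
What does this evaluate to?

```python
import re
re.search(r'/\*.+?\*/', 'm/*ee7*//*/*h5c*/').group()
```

'/*ee7*/'

A `+?`/`*?`/`{m,n}?` starts at its minimum and grows only as far as needed for what follows to match.
`search` walks the string left to right and returns the first match it finds.
The match spans [1:8] → '/*ee7*/'.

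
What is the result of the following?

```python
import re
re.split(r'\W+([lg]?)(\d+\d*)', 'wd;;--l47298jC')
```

['wd', 'l', '47298', 'jC']

The group in the pattern means `split` returns the separators' captures alongside the pieces.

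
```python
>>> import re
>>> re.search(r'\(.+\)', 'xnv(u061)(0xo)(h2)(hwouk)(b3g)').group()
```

'(u061)(0xo)(h2)(hwouk)(b3g)'

`re.search` scans for the first position where the pattern succeeds.
The match spans [3:30] → '(u061)(0xo)(h2)(hwouk)(b3g)'.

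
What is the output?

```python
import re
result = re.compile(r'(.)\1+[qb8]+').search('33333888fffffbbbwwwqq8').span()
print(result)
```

(0, 8)

`\1` is not a pattern — it's the concrete string captured by group 1, re-applied verbatim.
Unlike `match`, `search` isn't anchored — it looks for the pattern anywhere in the string.
The match spans [0:8] → '33333888'.
Captured: group 1 = '3'.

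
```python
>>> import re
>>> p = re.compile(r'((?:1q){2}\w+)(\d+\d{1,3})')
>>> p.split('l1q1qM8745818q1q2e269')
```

['l', '1q1qM8745818q1q2e2', '69', '']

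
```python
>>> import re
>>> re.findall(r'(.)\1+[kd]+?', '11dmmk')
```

['1', 'm']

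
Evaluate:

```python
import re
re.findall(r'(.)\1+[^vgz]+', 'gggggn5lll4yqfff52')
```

['g']

A backreference is literal: `\1` must see the identical characters the first group matched.
Matches: at [0:18] match 'gggggn5lll4yqfff52', group 1 = 'g'.
With a single group, `findall` returns only what that group captured — 1 item.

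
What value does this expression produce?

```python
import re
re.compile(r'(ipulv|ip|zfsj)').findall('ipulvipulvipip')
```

Branches in `(...|...)` are attempted left-to-right; the first branch that allows the whole pattern to succeed is taken.
Scanning left to right: at [0:5] match 'ipulv', group 1 = 'ipulv'; at [5:10] match 'ipulv', group 1 = 'ipulv'; at [10:12] match 'ip', group 1 = 'ip'; at [12:14] match 'ip', group 1 = 'ip'.
`findall` collects group 1 from each match (4 total).

['ipulv', 'ipulv', 'ip', 'ip']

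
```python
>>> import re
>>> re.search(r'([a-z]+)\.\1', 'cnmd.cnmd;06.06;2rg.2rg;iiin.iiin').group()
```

'cnmd.cnmd'

The backreference `\1` re-matches whatever the first group consumed, character for character.
`re.search` scans for the first position where the pattern succeeds.
The match spans [0:9] → 'cnmd.cnmd'.
Captured: group 1 = 'cnmd'.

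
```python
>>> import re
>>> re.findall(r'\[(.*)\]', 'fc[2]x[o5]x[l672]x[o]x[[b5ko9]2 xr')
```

['2]x[o5]x[l672]x[o]x[[b5ko9']

Walking the string: at [2:30] match '[2]x[o5]x[l672]x[o]x[[b5ko9]', group 1 = '2]x[o5]x[l672]x[o]x[[b5ko9'.
One capturing group, so `findall` returns just the captured substring from the one match — 1 in all.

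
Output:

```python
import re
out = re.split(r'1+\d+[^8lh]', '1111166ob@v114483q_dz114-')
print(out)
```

Pattern: one or more of a literal '1'; then one or more of a digit, then any character except [8lh].
`split` removes every match and returns the 4 fragments in between.

['', 'b@v', '_dz', '']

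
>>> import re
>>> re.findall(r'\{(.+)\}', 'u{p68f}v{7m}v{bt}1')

Walking the string: at [1:17] match '{p68f}v{7m}v{bt}', group 1 = 'p68f}v{7m}v{bt'.
`findall` collects group 1 from the one match (1 total).

['p68f}v{7m}v{bt']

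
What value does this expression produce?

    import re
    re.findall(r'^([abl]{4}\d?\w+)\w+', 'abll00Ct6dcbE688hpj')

['abll00Ct6dcbE688hp']

The pattern matches anchored at the start of the string; then exactly 4 of one of [abl], then optionally a digit, then one or more of a word character (captured); then one or more of a word character.
Scanning left to right: at [0:19] match 'abll00Ct6dcbE688hpj', group 1 = 'abll00Ct6dcbE688hp'.
`findall` collects group 1 from the one match (1 total).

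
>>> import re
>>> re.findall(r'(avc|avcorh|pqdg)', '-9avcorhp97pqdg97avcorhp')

['avc', 'pqdg', 'avc']

Alternation tries branches left to right and keeps the first one that lets the overall match succeed at that position.
Walking the string: at [2:5] match 'avc', group 1 = 'avc'; at [11:15] match 'pqdg', group 1 = 'pqdg'; at [17:20] match 'avc', group 1 = 'avc'.
`findall` collects group 1 from each match (3 total).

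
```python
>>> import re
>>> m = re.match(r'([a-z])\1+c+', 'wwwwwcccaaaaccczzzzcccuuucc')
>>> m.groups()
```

After group 1 captures some text, `\1` only succeeds where that same text appears again.
`re.match` only tries the pattern at the start of the string.
The match spans [0:8] → 'wwwwwccc'.
Captured: group 1 = 'w'.

('w',)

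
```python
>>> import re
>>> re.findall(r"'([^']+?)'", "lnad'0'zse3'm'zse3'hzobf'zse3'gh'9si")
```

`findall` collects group 1 from each match (4 total).

['0', 'm', 'hzobf', 'gh']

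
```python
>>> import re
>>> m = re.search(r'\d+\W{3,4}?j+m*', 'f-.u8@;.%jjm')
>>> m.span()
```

Pattern: one or more of a digit, then 3 to 4 of a non-word character (lazy); then one or more of a literal 'j', then zero or more of a literal 'm'.
`re.search` tries every starting position until one works.
The match spans [4:12] → '8@;.%jjm'.

(4, 12)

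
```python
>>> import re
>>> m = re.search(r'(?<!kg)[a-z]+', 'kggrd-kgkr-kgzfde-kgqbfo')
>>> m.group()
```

'kggrd'

A negative assertion filters positions out without eating any characters.
The match spans [0:5] → 'kggrd'.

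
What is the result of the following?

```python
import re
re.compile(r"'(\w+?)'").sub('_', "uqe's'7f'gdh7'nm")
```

Matches: at [3:6] → "'s'"; at [8:14] → "'gdh7'".
Each match is replaced by '_'.

'uqe_7f_nm'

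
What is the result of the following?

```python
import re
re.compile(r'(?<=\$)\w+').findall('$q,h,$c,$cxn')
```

['q', 'c', 'cxn']

The lookaround is zero-width — it requires the adjacent text to match without consuming it, so the asserted text isn't part of the match.
`findall` yields the raw match text (3 of them) because the pattern has no groups.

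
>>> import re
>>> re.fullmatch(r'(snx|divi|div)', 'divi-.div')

None

`re.fullmatch` requires the pattern to consume the entire string.
Here the string isn't matched end-to-end, so the call returns None.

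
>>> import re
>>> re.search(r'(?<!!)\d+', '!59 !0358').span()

(2, 3)

The negative lookaround is zero-width — it rules out positions where the adjacent text would match, without consuming anything.
`search` walks the string left to right and returns the first match it finds.
The match spans [2:3] → '9'.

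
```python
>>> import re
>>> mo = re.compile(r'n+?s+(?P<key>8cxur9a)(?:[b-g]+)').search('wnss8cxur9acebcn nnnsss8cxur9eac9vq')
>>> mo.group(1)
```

'8cxur9a'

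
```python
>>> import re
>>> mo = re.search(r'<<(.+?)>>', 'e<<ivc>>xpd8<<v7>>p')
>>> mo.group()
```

Lazy quantifiers expand one character at a time until the remainder of the pattern can match.
`re.search` scans for the first position where the pattern succeeds.
The match spans [1:8] → '<<ivc>>'.
Captured: group 1 = 'ivc'.

'<<ivc>>'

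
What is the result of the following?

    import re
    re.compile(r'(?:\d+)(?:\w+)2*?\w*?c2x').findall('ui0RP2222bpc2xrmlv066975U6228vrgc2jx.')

['0RP2222bpc2x']

Pattern: one or more of a digit (non-capturing group); then one or more of a word character (non-capturing group); then zero or more of the literal '2' (lazy), then zero or more of a word character (lazy), then the literal 'c2x'.
Walking the string: at [2:14] → '0RP2222bpc2x'.
`findall` yields the raw match text (1 of them) because the pattern has no groups.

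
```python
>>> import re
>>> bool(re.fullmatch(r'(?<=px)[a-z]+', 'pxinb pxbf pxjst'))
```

False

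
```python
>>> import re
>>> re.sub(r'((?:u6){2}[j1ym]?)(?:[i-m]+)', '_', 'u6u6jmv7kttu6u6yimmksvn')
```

Pattern: the literal 'u6' repeated 2 times, then optionally one of [j1ym] (captured); then one or more of a character in [i-m] (non-capturing group).
Matches: at [0:6] → 'u6u6jm'; at [11:20] → 'u6u6yimmk'.
`sub` substitutes '_' at each match site.

'_v7ktt_svn'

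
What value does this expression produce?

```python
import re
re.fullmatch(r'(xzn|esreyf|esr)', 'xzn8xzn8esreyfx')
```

None

`fullmatch` succeeds only if the pattern covers the string from start to end.
Here there's no way to consume every character, so the call returns None.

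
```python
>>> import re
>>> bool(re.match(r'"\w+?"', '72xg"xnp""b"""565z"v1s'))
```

False

`re.match` won't scan ahead — the pattern has to work from the very first character.
Here the string doesn't start with a match, so the call returns None, and `bool(None)` is False.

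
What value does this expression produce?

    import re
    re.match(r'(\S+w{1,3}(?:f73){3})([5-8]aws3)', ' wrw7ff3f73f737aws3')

`re.match` only tries the pattern at the start of the string.
Here the string doesn't start with a match, so the call returns None.

None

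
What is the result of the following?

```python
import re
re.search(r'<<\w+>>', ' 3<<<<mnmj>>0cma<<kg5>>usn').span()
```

The match spans [4:12] → '<<mnmj>>'.

(4, 12)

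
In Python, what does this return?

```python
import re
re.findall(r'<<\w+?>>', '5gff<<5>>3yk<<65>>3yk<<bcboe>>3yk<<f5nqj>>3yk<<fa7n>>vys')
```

['<<5>>', '<<65>>', '<<bcboe>>', '<<f5nqj>>', '<<fa7n>>']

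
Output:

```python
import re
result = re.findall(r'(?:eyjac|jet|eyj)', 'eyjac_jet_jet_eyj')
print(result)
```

['eyjac', 'jet', 'jet', 'eyj']

`|` is ordered: at each position the engine commits to the first alternative that works.
Matches: at [0:5] → 'eyjac'; at [6:9] → 'jet'; at [10:13] → 'jet'; at [14:17] → 'eyj'.
With no groups in the pattern, `findall` gives back each whole match — 4 here.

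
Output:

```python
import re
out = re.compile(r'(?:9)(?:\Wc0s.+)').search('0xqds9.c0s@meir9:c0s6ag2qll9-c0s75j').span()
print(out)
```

This matches a literal '9' (non-capturing group); then a non-word character, then the literal 'c0s', then one or more of any character (non-capturing group).
The match spans [5:35] → '9.c0s@meir9:c0s6ag2qll9-c0s75j'.

(5, 35)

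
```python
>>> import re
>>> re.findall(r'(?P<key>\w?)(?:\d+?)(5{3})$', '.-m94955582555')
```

2 groups means the one result is a tuple of 2 captured strings — 1 here.

[('m', '555')]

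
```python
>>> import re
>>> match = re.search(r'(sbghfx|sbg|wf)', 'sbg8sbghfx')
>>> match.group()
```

'sbg'

Unlike `match`, `search` isn't anchored — it looks for the pattern anywhere in the string.
The match spans [0:3] → 'sbg'.
Captured: group 1 = 'sbg'.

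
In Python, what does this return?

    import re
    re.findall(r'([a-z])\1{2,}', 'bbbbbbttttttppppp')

['b', 't', 'p']

A backreference is literal: `\1` must see the identical characters the first group matched.
`findall` collects group 1 from each match (3 total).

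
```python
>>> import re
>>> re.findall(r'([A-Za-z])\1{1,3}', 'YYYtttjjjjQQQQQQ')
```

['Y', 't', 'j', 'Q', 'Q']

`\1` has to match the exact text group 1 already captured.
Scanning left to right: at [0:3] match 'YYY', group 1 = 'Y'; at [3:6] match 'ttt', group 1 = 't'; at [6:10] match 'jjjj', group 1 = 'j'; at [10:14] match 'QQQQ', group 1 = 'Q'; at [14:16] match 'QQ', group 1 = 'Q'.
`findall` collects group 1 from each match (5 total).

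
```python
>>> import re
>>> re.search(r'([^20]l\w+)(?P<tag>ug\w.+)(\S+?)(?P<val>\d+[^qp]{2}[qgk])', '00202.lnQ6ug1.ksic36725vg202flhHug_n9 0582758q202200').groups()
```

('.lnQ6', 'ug1.ksic36725vg202flhHug_n9 058', '2', '758q')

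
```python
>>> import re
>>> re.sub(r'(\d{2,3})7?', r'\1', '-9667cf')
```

'-966cf'

This matches 2 to 3 of a digit (captured); then optionally a literal '7'.
Each match is replaced using the text its own group 1 captured.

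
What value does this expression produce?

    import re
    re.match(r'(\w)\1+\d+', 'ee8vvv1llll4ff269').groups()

('e',)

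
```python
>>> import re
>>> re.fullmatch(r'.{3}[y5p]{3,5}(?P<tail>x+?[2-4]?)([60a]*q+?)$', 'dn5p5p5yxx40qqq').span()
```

(0, 15)

Pattern: exactly 3 of any character, then 3 to 5 of one of [y5p]; then one or more of the literal 'x' (lazy), then optionally a character in [2-4] (captured as 'tail'); then zero or more of one of [60a], then one or more of a literal 'q' (lazy) (captured); then anchored at the end.
`fullmatch` succeeds only if the pattern covers the string from start to end.
The match spans [0:15] → 'dn5p5p5yxx40qqq'.
Captured: group 1 = 'xx4', group 2 = '0qqq'.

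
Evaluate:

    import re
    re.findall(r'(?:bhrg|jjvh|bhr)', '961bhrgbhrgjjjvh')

The regex engine tests alternatives in the order written; an earlier branch that matches wins even if a later one would match more.
Matches: at [3:7] → 'bhrg'; at [7:11] → 'bhrg'; at [12:16] → 'jjvh'.
`findall` yields the raw match text (3 of them) because the pattern has no groups.

['bhrg', 'bhrg', 'jjvh']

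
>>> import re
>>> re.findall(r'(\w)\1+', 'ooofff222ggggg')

['o', 'f', '2', 'g']

`\1` is not a pattern — it's the concrete string captured by group 1, re-applied verbatim.
Matches: at [0:3] match 'ooo', group 1 = 'o'; at [3:6] match 'fff', group 1 = 'f'; at [6:9] match '222', group 1 = '2'; at [9:14] match 'ggggg', group 1 = 'g'.
`findall` collects group 1 from each match (4 total).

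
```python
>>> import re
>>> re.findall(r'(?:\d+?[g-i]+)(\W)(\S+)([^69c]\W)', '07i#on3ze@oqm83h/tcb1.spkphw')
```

Pattern: one or more of a digit (lazy), then one or more of a character in [g-i] (non-capturing group); then a non-word character (captured); then one or more of a non-whitespace character (captured); then any character except [69c], then a non-word character (captured).
Matches: at [0:22] match '07i#on3ze@oqm83h/tcb1.', groups = ('#', 'on3ze@oqm83h/tcb', '1.').
`findall` packs the 3 group values into a tuple for every match.

[('#', 'on3ze@oqm83h/tcb', '1.')]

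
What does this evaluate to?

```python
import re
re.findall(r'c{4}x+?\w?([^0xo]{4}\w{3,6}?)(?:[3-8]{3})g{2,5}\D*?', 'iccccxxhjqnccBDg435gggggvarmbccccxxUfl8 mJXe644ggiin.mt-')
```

['hjqnccBDg', 'fl8 mJXe']

The pattern matches exactly 4 of the literal 'c', then one or more of the literal 'x' (lazy), then optionally a word character; then exactly 4 of any character except [0xo], then 3 to 6 of a word character (lazy) (captured); then exactly 3 of a character in [3-8] (non-capturing group); then 2 to 5 of the literal 'g', then zero or more of a non-digit (lazy).
With the lazy modifier that quantifier settles for the fewest repetitions that let the rest of the pattern succeed (the atoms after it are unaffected and can still be greedy).
Matches: at [1:24] match 'ccccxxhjqnccBDg435ggggg', group 1 = 'hjqnccBDg'; at [29:49] match 'ccccxxUfl8 mJXe644gg', group 1 = 'fl8 mJXe'.
One capturing group, so `findall` returns just the captured substring from each match — 2 in all.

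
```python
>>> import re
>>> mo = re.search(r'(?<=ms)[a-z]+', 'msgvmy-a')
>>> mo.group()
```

'gvmy'

The lookaround is zero-width — it requires the adjacent text to match without consuming it, so the asserted text isn't part of the match.
The match spans [2:6] → 'gvmy'.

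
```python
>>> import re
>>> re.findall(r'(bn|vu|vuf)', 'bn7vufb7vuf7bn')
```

Branches in `(...|...)` are attempted left-to-right; the first branch that allows the whole pattern to succeed is taken.
Walking the string: at [0:2] match 'bn', group 1 = 'bn'; at [3:5] match 'vu', group 1 = 'vu'; at [8:10] match 'vu', group 1 = 'vu'; at [12:14] match 'bn', group 1 = 'bn'.
With a single group, `findall` returns only what that group captured — 4 items.

['bn', 'vu', 'vu', 'bn']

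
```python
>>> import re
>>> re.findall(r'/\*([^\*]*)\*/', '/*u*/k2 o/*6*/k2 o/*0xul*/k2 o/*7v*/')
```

Matches: at [0:5] match '/*u*/', group 1 = 'u'; at [9:14] match '/*6*/', group 1 = '6'; at [18:26] match '/*0xul*/', group 1 = '0xul'; at [30:36] match '/*7v*/', group 1 = '7v'.
With a single group, `findall` returns only what that group captured — 4 items.

['u', '6', '0xul', '7v']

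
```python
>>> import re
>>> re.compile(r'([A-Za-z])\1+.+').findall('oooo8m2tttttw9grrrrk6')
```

`\1` is not a pattern — it's the concrete string captured by group 1, re-applied verbatim.
One capturing group, so `findall` returns just the captured substring from the one match — 1 in all.

['o']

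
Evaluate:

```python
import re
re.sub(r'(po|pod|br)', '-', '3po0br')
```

'3-0-'

Matches: at [1:3] → 'po'; at [4:6] → 'br'.
`sub` substitutes '-' at each match site.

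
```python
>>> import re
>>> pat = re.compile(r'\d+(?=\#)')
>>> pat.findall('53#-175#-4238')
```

['53', '175']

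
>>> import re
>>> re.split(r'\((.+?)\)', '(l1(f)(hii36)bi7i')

['', 'l1(f', '', 'hii36', 'bi7i']

The group in the pattern means `split` returns the separators' captures alongside the pieces.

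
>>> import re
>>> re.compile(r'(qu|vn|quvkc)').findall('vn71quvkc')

['vn', 'qu']

Alternation isn't longest-match — the leftmost alternative that fits at this position is chosen.
Scanning left to right: at [0:2] match 'vn', group 1 = 'vn'; at [4:6] match 'qu', group 1 = 'qu'.
Because there's exactly one group, `findall` drops the full match and keeps group 1 from each hit.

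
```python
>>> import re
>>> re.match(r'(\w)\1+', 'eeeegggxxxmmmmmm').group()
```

`\1` is not a pattern — it's the concrete string captured by group 1, re-applied verbatim.
`match` is anchored at position 0; if the pattern doesn't fit there, it returns None.
The match spans [0:4] → 'eeee'.
Captured: group 1 = 'e'.

'eeee'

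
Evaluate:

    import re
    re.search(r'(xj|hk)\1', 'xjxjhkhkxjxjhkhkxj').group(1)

'xj'

The match spans [0:4] → 'xjxj'.
Captured: group 1 = 'xj'.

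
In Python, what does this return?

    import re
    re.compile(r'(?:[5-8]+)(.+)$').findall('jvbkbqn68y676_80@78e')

['y676_80@78e']

Because there's exactly one group, `findall` drops the full match and keeps group 1 from the one hit.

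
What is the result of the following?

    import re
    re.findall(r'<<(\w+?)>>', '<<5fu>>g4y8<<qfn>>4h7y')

Because there's exactly one group, `findall` drops the full match and keeps group 1 from each hit.

['5fu', 'qfn']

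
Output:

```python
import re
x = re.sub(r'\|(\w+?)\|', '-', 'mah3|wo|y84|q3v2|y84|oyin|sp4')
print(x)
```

mah3-y84-y84-sp4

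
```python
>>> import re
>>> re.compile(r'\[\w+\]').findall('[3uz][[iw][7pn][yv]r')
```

No capturing groups, so `findall` returns the 4 full match strings.

['[3uz]', '[iw]', '[7pn]', '[yv]']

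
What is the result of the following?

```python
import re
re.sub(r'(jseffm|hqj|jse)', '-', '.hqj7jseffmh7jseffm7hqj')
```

'.-7-h7-7-'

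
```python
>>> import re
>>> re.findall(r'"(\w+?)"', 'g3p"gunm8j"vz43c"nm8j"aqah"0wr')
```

['gunm8j', 'nm8j']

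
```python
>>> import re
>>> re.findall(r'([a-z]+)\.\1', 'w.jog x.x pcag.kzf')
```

After group 1 captures some text, `\1` only succeeds where that same text appears again.
Walking the string: at [6:9] match 'x.x', group 1 = 'x'.
Because there's exactly one group, `findall` drops the full match and keeps group 1 from the one hit.

['x']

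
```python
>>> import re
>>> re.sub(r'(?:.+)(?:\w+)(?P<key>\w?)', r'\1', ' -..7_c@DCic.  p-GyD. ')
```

The pattern matches one or more of any character (non-capturing group); then one or more of a word character (non-capturing group); then optionally a word character (captured as 'key').
Matches: at [0:20] → ' -..7_c@DCic.  p-GyD'.
Each match is replaced using the text its own group 1 captured.

'. '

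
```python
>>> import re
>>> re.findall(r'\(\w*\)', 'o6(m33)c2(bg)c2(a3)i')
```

['(m33)', '(bg)', '(a3)']

Walking the string: at [2:7] → '(m33)'; at [9:13] → '(bg)'; at [15:19] → '(a3)'.
No capturing groups, so `findall` returns the 3 full match strings.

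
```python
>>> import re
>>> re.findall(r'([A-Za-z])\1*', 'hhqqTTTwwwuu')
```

['h', 'q', 'T', 'w', 'u']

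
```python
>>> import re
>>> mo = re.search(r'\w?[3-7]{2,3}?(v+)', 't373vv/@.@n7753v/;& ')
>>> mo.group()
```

't373vv'

Pattern: optionally a word character, then 2 to 3 of a character in [3-7] (lazy); then one or more of a literal 'v' (captured).
`re.search` tries every starting position until one works.
The match spans [0:6] → 't373vv'.
Captured: group 1 = 'vv'.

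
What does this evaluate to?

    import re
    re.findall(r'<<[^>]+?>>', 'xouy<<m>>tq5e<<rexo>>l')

No capturing groups, so `findall` returns the 2 full match strings.

['<<m>>', '<<rexo>>']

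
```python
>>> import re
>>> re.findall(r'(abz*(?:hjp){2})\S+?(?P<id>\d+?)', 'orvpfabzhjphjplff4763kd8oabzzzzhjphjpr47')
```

A non-greedy quantifier consumes as few characters as it can — just enough that the remainder of the pattern still matches from where it stops; whatever follows it matches normally.
With 2 capturing groups, `findall` returns a 2-tuple per match.

[('abzhjphjp', '4'), ('abzzzzhjphjp', '4')]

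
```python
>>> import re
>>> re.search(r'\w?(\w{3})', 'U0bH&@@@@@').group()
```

This matches optionally a word character; then exactly 3 of a word character (captured).
The match spans [0:4] → 'U0bH'.

'U0bH'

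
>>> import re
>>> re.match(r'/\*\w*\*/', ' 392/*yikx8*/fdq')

With `match`, the pattern is implicitly anchored at the beginning.
Here the pattern fails at index 0, so the call returns None.

None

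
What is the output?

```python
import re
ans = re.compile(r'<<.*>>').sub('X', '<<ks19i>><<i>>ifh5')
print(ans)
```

Xifh5

Every occurrence is swapped for 'X'.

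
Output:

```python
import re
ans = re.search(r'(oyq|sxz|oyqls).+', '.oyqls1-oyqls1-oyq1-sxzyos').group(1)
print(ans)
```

oyq

Alternation tries branches left to right and keeps the first one that lets the overall match succeed at that position.
`re.search` tries every starting position until one works.
The match spans [1:26] → 'oyqls1-oyqls1-oyq1-sxzyos'.
Captured: group 1 = 'oyq'.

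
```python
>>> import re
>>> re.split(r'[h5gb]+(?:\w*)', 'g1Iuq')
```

Pattern: one or more of one of [h5gb]; then zero or more of a word character (non-capturing group).
Matches to split on: at [0:5] → 'g1Iuq'.
Splitting on the pattern gives 2 pieces.

['', '']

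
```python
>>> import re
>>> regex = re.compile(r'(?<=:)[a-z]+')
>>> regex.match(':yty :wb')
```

The lookaround is zero-width — it requires the adjacent text to match without consuming it, so the asserted text isn't part of the match.
`re.match` only tries the pattern at the start of the string.
Here position 0 doesn't satisfy it, so the call returns None.

None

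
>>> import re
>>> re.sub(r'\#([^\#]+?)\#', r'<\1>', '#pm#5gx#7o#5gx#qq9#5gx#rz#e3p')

'<pm>5gx<7o>5gx<qq9>5gx<rz>e3p'

Matches: at [0:4] → '#pm#'; at [7:11] → '#7o#'; at [14:19] → '#qq9#'; at [22:26] → '#rz#'.
The replacement refers to a captured group, so each match is rewritten using its own captured text.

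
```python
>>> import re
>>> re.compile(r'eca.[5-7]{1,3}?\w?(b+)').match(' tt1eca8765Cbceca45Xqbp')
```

`re.match` won't scan ahead — the pattern has to work from the very first character.
Here the pattern fails at index 0, so the call returns None.

None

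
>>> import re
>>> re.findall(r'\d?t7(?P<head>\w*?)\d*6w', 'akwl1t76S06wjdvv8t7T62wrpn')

['6S']

Pattern: optionally a digit, then the literal 't7'; then zero or more of a word character (lazy) (captured as 'head'); then zero or more of a digit, then the literal '6w'.
With the lazy modifier that quantifier settles for the fewest repetitions that let the rest of the pattern succeed (the atoms after it are unaffected and can still be greedy).
Scanning left to right: at [4:12] match '1t76S06w', group 1 = '6S'.
`findall` collects group 1 from the one match (1 total).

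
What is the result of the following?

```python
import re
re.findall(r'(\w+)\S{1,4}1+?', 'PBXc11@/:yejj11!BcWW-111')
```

This matches one or more of a word character (captured); then 1 to 4 of a non-whitespace character, then one or more of a literal '1' (lazy).
Matches: at [0:6] match 'PBXc11', group 1 = 'PBXc'; at [9:15] match 'yejj11', group 1 = 'yejj'; at [16:24] match 'BcWW-111', group 1 = 'BcWW'.
Because there's exactly one group, `findall` drops the full match and keeps group 1 from each hit.

['PBXc', 'yejj', 'BcWW']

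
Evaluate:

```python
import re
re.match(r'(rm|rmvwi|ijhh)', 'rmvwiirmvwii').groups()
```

The match spans [0:2] → 'rm'.
Captured: group 1 = 'rm'.

('rm',)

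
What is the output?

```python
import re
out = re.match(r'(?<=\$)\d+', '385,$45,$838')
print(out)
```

The `(?=…)`/`(?<=…)` assertion just peeks at neighbouring text; it doesn't advance the match position.
`re.match` only tries the pattern at the start of the string.
Here the string doesn't start with a match, so the call returns None.

None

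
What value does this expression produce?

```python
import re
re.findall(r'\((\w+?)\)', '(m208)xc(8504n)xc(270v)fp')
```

`findall` collects group 1 from each match (3 total).

['m208', '8504n', '270v']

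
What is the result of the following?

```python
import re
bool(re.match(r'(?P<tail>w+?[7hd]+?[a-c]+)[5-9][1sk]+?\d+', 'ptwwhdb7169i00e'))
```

False

This matches one or more of a literal 'w' (lazy), then one or more of one of [7hd] (lazy), then one or more of a character in [a-c] (captured as 'tail'); then a character in [5-9], then one or more of one of [1sk] (lazy); then one or more of a digit.
With `match`, the pattern is implicitly anchored at the beginning.
Here the pattern fails at index 0, so the call returns None, and `bool(None)` is False.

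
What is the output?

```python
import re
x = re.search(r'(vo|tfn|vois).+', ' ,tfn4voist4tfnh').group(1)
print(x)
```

The match spans [2:16] → 'tfn4voist4tfnh'.
Captured: group 1 = 'tfn'.

tfn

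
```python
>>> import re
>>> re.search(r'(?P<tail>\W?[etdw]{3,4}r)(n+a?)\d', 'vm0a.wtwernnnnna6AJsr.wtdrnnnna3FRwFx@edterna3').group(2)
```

Pattern: optionally a non-word character, then 3 to 4 of one of [etdw], then the literal 'r' (captured as 'tail'); then one or more of the literal 'n', then optionally the literal 'a' (captured); then a digit.
`re.search` scans for the first position where the pattern succeeds.
The match spans [4:17] → '.wtwernnnnna6'.
Captured: group 1 = '.wtwer', group 2 = 'nnnnna'.

'nnnnna'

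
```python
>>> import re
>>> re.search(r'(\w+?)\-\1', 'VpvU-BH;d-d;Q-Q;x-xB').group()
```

`\1` has to match the exact text group 1 already captured.
`re.search` tries every starting position until one works.
The match spans [8:11] → 'd-d'.
Captured: group 1 = 'd'.

'd-d'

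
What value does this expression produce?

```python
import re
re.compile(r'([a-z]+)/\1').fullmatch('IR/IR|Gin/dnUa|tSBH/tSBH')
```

None

`\1` is not a pattern — it's the concrete string captured by group 1, re-applied verbatim.
`re.fullmatch` requires the pattern to consume the entire string.
Here the string isn't matched end-to-end, so the call returns None.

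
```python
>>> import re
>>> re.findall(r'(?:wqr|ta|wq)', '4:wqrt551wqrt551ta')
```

['wqr', 'wqr', 'ta']

Branches in `(...|...)` are attempted left-to-right; the first branch that allows the whole pattern to succeed is taken.
No capturing groups, so `findall` returns the 3 full match strings.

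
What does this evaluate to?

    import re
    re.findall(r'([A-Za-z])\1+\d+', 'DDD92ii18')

['D', 'i']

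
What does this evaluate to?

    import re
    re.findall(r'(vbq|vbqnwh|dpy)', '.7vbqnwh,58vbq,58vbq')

['vbq', 'vbq', 'vbq']

Branches in `(...|...)` are attempted left-to-right; the first branch that allows the whole pattern to succeed is taken.
One capturing group, so `findall` returns just the captured substring from each match — 3 in all.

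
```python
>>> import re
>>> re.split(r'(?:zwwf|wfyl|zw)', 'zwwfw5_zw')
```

The regex engine tests alternatives in the order written; an earlier branch that matches wins even if a later one would match more.
Matches to split on: at [0:4] → 'zwwf'; at [7:9] → 'zw'.
The string is cut at each match, leaving 3 pieces.

['', 'w5_', '']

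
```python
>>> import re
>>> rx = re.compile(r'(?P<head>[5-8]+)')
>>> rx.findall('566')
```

Because there's exactly one group, `findall` drops the full match and keeps group 1 from the one hit.

['566']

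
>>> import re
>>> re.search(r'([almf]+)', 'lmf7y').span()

Pattern: one or more of one of [almf] (captured).
Unlike `match`, `search` isn't anchored — it looks for the pattern anywhere in the string.
The match spans [0:3] → 'lmf'.
Captured: group 1 = 'lmf'.

(0, 3)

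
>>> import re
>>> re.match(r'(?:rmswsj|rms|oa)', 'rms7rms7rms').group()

'rms'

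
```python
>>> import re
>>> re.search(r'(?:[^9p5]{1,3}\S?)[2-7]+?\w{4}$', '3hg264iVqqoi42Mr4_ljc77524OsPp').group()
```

'_ljc77524OsPp'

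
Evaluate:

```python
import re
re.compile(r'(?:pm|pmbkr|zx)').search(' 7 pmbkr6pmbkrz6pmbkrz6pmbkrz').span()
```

(3, 5)

Alternation isn't longest-match — the leftmost alternative that fits at this position is chosen.
The match spans [3:5] → 'pm'.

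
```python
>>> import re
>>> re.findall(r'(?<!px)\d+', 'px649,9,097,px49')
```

['49', '9', '097', '9']

`(?!…)`/`(?<!…)` only lets a position through if the neighbouring text does NOT match; no characters are consumed.
Scanning left to right: at [3:5] → '49'; at [6:7] → '9'; at [8:11] → '097'; at [15:16] → '9'.
With no groups in the pattern, `findall` gives back each whole match — 4 here.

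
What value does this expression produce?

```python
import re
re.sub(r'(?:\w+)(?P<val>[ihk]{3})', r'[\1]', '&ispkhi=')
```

The pattern matches one or more of a word character (non-capturing group); then exactly 3 of one of [ihk] (captured as 'val').
Matches: at [1:7] → 'ispkhi'.
Each match is replaced using the text its own group 1 captured.

'&[khi]='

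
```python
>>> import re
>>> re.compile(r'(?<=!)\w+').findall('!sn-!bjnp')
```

The lookaround is zero-width — it requires the adjacent text to match without consuming it, so the asserted text isn't part of the match.
No capturing groups, so `findall` returns the 2 full match strings.

['sn', 'bjnp']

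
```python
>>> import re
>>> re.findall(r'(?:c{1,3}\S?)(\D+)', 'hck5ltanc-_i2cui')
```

['k', '_i', 'i']

One capturing group, so `findall` returns just the captured substring from each match — 3 in all.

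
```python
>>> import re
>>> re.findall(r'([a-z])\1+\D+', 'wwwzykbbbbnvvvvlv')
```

['w']

A backreference is literal: `\1` must see the identical characters the first group matched.
Scanning left to right: at [0:17] match 'wwwzykbbbbnvvvvlv', group 1 = 'w'.
With a single group, `findall` returns only what that group captured — 1 item.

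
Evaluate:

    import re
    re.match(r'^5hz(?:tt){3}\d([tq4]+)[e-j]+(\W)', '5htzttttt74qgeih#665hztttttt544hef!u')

This matches anchored at the start of the string; then the literal '5hz', then the literal 'tt' repeated 3 times, then a digit; then one or more of one of [tq4] (captured); then one or more of a character in [e-j]; then a non-word character (captured).
`match` is anchored at position 0; if the pattern doesn't fit there, it returns None.
Here the string doesn't start with a match, so the call returns None.

None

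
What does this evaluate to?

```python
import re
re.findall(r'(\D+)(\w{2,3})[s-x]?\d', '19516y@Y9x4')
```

[('y@Y', '9x')]

The pattern matches one or more of a non-digit (captured); then 2 to 3 of a word character (captured); then optionally a character in [s-x]; then a digit.
Scanning left to right: at [5:11] match 'y@Y9x4', groups = ('y@Y', '9x').
Multiple groups make `findall` return tuples — one 2-tuple for the one match.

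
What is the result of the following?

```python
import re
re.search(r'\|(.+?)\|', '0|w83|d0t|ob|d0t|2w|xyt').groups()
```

('w83',)

Lazy quantifiers expand one character at a time until the remainder of the pattern can match.
`search` walks the string left to right and returns the first match it finds.
The match spans [1:6] → '|w83|'.
Captured: group 1 = 'w83'.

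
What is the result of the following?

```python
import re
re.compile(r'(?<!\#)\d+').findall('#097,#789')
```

['97', '89']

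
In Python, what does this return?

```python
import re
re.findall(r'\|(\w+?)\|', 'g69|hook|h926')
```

['hook']

Scanning left to right: at [3:9] match '|hook|', group 1 = 'hook'.
`findall` collects group 1 from the one match (1 total).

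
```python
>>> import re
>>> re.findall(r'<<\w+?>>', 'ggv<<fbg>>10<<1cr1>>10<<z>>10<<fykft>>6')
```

Walking the string: at [3:10] → '<<fbg>>'; at [12:20] → '<<1cr1>>'; at [22:27] → '<<z>>'; at [29:38] → '<<fykft>>'.
Since nothing is captured, `findall` lists the 4 matched substrings directly.

['<<fbg>>', '<<1cr1>>', '<<z>>', '<<fykft>>']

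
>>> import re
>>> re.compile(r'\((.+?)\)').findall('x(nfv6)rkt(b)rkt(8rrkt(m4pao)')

['nfv6', 'b', '8rrkt(m4pao']

Matches: at [1:7] match '(nfv6)', group 1 = 'nfv6'; at [10:13] match '(b)', group 1 = 'b'; at [16:29] match '(8rrkt(m4pao)', group 1 = '8rrkt(m4pao'.
One capturing group, so `findall` returns just the captured substring from each match — 3 in all.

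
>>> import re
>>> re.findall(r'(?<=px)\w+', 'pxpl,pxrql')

['pl', 'rql']

The lookaround is zero-width — it requires the adjacent text to match without consuming it, so the asserted text isn't part of the match.
`findall` yields the raw match text (2 of them) because the pattern has no groups.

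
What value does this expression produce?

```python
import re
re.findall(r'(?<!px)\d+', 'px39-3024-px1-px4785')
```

['9', '3024', '785']

A negative assertion filters positions out without eating any characters.
Matches: at [3:4] → '9'; at [5:9] → '3024'; at [17:20] → '785'.
Since nothing is captured, `findall` lists the 3 matched substrings directly.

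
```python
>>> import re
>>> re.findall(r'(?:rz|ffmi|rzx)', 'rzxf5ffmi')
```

`|` is ordered: at each position the engine commits to the first alternative that works.
Matches: at [0:2] → 'rz'; at [5:9] → 'ffmi'.
With no groups in the pattern, `findall` gives back each whole match — 2 here.

['rz', 'ffmi']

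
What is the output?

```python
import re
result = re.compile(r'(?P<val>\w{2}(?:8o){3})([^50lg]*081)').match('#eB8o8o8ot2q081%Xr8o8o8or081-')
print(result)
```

None

Pattern: exactly 2 of a word character, then the literal '8o' repeated 3 times (captured as 'val'); then zero or more of any character except [50lg], then the literal '081' (captured).
With `match`, the pattern is implicitly anchored at the beginning.
Here the pattern fails at index 0, so the call returns None.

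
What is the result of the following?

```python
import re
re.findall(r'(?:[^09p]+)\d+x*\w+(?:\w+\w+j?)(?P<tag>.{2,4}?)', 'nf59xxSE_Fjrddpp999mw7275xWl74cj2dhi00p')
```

One capturing group, so `findall` returns just the captured substring from the one match — 1 in all.

['0p']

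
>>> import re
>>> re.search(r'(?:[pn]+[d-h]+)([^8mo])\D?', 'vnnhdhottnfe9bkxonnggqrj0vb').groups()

The match spans [1:7] → 'nnhdho'.
Captured: group 1 = 'h'.

('h',)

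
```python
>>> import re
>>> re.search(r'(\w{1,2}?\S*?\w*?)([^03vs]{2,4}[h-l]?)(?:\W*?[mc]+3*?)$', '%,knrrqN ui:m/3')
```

The pattern matches 1 to 2 of a word character (lazy), then zero or more of a non-whitespace character (lazy), then zero or more of a word character (lazy) (captured); then 2 to 4 of any character except [03vs], then optionally a character in [h-l] (captured); then zero or more of a non-word character (lazy), then one or more of one of [mc], then zero or more of a literal '3' (lazy) (non-capturing group); then anchored at the end.
Here the pattern never matches, so the call returns None.

None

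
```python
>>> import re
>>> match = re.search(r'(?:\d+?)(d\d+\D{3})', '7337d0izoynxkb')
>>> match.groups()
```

('d0izo',)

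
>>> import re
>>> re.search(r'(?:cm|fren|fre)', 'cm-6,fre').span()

(0, 2)

`search` walks the string left to right and returns the first match it finds.
The match spans [0:2] → 'cm'.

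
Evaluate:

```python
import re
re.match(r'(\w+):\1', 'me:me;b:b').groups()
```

The match spans [0:5] → 'me:me'.
Captured: group 1 = 'me'.

('me',)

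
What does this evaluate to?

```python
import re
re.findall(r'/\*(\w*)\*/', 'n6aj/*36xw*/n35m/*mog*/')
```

['36xw', 'mog']

With a single group, `findall` returns only what that group captured — 2 items.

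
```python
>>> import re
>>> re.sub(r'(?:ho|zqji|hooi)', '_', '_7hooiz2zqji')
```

'_7_oiz2_'

Branches in `(...|...)` are attempted left-to-right; the first branch that allows the whole pattern to succeed is taken.
Each match is replaced by '_'.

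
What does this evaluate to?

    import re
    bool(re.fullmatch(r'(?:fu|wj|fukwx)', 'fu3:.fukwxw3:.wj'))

For `fullmatch`, every character of the input must be accounted for by the pattern.
Here there's no way to consume every character, so the call returns None, and `bool(None)` is False.

False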